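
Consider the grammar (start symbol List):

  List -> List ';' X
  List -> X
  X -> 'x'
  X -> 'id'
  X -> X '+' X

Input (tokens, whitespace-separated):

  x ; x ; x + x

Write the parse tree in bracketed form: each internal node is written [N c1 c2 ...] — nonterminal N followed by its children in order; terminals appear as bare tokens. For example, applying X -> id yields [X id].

List
List ; X
List ; X ; X
X ; X ; X
x ; X ; X
x ; x ; X
x ; x ; X + X
x ; x ; x + X
x ; x ; x + x

[List [List [List [X x]] ; [X x]] ; [X [X x] + [X x]]]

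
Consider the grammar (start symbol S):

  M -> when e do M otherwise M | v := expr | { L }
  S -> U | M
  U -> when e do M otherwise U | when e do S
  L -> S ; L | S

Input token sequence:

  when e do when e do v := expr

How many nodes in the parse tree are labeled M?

1

[S [U when e do [S [U when e do [S [M v := expr]]]]]]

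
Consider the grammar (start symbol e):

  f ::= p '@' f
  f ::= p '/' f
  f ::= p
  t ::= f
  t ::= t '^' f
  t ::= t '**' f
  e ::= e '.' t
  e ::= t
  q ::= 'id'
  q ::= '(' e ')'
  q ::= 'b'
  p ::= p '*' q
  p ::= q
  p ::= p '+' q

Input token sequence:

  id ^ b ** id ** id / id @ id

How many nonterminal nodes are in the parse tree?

[e [t [t [t [t [f [p [q id]]]] ^ [f [p [q b]]]] ** [f [p [q id]]]] ** [f [p [q id]] / [f [p [q id]] @ [f [p [q id]]]]]]]

23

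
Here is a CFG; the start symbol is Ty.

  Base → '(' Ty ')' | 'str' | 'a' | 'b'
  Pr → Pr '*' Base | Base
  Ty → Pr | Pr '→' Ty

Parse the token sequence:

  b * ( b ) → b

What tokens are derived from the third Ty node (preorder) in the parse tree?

b

[Ty [Pr [Pr [Base b]] * [Base ( [Ty [Pr [Base b]]] )]] → [Ty [Pr [Base b]]]]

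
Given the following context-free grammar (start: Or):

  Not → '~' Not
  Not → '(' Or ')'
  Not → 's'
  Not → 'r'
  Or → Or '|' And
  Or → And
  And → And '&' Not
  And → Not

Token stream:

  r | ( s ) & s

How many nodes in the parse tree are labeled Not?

[Or [Or [And [Not r]]] | [And [And [Not ( [Or [And [Not s]]] )]] & [Not s]]]

4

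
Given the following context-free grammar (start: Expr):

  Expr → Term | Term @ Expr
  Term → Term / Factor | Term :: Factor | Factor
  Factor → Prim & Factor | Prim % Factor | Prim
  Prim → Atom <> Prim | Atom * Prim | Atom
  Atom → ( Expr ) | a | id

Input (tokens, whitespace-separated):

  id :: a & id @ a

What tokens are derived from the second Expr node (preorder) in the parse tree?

a

[Expr [Term [Term [Factor [Prim [Atom id]]]] :: [Factor [Prim [Atom a]] & [Factor [Prim [Atom id]]]]] @ [Expr [Term [Factor [Prim [Atom a]]]]]]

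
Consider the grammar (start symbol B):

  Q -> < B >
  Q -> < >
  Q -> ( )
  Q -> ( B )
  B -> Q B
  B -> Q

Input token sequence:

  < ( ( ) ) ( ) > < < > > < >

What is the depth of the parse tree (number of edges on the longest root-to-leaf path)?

6

[B [Q < [B [Q ( [B [Q ( )]] )] [B [Q ( )]]] >] [B [Q < [B [Q < >]] >] [B [Q < >]]]]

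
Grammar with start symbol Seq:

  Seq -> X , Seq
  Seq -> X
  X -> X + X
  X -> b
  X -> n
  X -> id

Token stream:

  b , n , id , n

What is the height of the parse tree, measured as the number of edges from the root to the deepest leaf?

[Seq [X b] , [Seq [X n] , [Seq [X id] , [Seq [X n]]]]]

5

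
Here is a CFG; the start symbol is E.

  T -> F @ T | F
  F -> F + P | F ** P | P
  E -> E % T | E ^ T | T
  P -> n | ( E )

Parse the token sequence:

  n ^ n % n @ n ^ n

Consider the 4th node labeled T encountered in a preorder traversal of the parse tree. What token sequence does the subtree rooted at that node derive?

n

[E [E [E [E [T [F [P n]]]] ^ [T [F [P n]]]] % [T [F [P n]] @ [T [F [P n]]]]] ^ [T [F [P n]]]]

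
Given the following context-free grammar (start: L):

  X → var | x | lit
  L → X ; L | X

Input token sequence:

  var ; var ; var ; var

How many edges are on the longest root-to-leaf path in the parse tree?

5

[L [X var] ; [L [X var] ; [L [X var] ; [L [X var]]]]]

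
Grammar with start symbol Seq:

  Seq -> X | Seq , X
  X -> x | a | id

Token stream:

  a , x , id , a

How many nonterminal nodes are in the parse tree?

8

[Seq [Seq [Seq [Seq [X a]] , [X x]] , [X id]] , [X a]]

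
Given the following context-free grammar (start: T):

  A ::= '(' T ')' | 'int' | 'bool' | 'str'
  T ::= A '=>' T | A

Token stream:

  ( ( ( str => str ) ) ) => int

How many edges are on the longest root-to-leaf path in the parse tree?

[T [A ( [T [A ( [T [A ( [T [A str] => [T [A str]]] )]] )]] )] => [T [A int]]]

9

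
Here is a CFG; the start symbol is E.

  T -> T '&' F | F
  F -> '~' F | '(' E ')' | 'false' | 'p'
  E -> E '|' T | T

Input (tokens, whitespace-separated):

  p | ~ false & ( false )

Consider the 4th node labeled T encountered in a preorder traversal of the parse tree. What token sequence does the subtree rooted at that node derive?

false

[E [E [T [F p]]] | [T [T [F ~ [F false]]] & [F ( [E [T [F false]]] )]]]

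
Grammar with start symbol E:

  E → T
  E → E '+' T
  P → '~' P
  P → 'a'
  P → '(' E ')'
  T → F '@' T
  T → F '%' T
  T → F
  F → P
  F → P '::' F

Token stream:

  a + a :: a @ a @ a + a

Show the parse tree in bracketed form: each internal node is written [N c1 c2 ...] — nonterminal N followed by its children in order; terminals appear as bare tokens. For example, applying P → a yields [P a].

[E [E [E [T [F [P a]]]] + [T [F [P a] :: [F [P a]]] @ [T [F [P a]] @ [T [F [P a]]]]]] + [T [F [P a]]]]

E
E + T
E + T + T
T + T + T
F + T + T
P + T + T
a + T + T
a + F @ T + T
a + P :: F @ T + T
a + a :: F @ T + T
a + a :: P @ T + T
a + a :: a @ T + T
a + a :: a @ F @ T + T
a + a :: a @ P @ T + T
a + a :: a @ a @ T + T
a + a :: a @ a @ F + T
a + a :: a @ a @ P + T
a + a :: a @ a @ a + T
a + a :: a @ a @ a + F
a + a :: a @ a @ a + P
a + a :: a @ a @ a + a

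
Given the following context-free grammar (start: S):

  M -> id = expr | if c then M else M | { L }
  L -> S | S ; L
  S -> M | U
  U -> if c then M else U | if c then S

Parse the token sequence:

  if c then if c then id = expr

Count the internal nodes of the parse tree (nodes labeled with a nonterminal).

[S [U if c then [S [U if c then [S [M id = expr]]]]]]

6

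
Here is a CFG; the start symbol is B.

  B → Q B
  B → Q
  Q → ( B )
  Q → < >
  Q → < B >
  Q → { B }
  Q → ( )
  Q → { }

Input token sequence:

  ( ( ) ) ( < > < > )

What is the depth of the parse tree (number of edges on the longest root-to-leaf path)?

6

[B [Q ( [B [Q ( )]] )] [B [Q ( [B [Q < >] [B [Q < >]]] )]]]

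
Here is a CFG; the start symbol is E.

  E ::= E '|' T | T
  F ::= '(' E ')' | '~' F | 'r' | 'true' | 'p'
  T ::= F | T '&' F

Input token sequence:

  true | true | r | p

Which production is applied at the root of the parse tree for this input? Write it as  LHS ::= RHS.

[E [E [E [E [T [F true]]] | [T [F true]]] | [T [F r]]] | [T [F p]]]

E ::= E '|' T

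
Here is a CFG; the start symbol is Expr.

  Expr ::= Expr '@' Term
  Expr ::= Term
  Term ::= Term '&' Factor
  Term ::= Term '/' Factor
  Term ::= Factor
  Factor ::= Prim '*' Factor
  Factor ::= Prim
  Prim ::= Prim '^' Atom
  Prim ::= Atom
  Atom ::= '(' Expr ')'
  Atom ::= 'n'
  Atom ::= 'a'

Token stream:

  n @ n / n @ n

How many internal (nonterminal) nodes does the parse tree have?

19

[Expr [Expr [Expr [Term [Factor [Prim [Atom n]]]]] @ [Term [Term [Factor [Prim [Atom n]]]] / [Factor [Prim [Atom n]]]]] @ [Term [Factor [Prim [Atom n]]]]]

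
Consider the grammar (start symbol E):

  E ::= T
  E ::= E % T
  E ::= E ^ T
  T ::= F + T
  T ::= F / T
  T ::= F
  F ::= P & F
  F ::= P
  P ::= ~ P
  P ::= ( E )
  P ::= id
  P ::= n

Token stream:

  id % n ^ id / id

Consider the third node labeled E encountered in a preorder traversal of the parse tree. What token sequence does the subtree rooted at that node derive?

id

[E [E [E [T [F [P id]]]] % [T [F [P n]]]] ^ [T [F [P id]] / [T [F [P id]]]]]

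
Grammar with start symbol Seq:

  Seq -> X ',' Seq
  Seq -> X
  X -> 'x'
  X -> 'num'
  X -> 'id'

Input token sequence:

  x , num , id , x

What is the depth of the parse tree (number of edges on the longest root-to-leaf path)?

5

[Seq [X x] , [Seq [X num] , [Seq [X id] , [Seq [X x]]]]]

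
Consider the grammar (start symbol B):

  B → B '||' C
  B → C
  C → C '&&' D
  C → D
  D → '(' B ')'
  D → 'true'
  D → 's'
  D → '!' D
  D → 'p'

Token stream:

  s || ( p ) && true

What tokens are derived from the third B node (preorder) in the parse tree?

[B [B [C [D s]]] || [C [C [D ( [B [C [D p]]] )]] && [D true]]]

p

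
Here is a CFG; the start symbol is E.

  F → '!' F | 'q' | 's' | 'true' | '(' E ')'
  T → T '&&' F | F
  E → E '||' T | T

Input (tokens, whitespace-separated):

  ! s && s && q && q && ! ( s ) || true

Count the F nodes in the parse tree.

[E [E [T [T [T [T [T [F ! [F s]]] && [F s]] && [F q]] && [F q]] && [F ! [F ( [E [T [F s]]] )]]]] || [T [F true]]]

9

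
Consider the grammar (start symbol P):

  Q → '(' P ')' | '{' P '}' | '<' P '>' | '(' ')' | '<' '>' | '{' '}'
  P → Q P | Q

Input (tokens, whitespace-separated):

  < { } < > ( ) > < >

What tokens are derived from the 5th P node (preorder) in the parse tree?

< >

[P [Q < [P [Q { }] [P [Q < >] [P [Q ( )]]]] >] [P [Q < >]]]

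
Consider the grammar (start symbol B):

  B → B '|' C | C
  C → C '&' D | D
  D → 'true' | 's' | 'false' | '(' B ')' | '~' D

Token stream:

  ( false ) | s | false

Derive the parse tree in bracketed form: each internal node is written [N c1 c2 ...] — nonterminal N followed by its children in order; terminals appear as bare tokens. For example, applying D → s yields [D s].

B
B | C
B | C | C
C | C | C
D | C | C
( B ) | C | C
( C ) | C | C
( D ) | C | C
( false ) | C | C
( false ) | D | C
( false ) | s | C
( false ) | s | D
( false ) | s | false

[B [B [B [C [D ( [B [C [D false]]] )]]] | [C [D s]]] | [C [D false]]]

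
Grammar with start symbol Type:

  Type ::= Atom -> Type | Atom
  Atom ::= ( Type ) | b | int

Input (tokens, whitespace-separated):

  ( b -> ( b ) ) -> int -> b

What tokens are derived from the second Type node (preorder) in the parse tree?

b -> ( b )

[Type [Atom ( [Type [Atom b] -> [Type [Atom ( [Type [Atom b]] )]]] )] -> [Type [Atom int] -> [Type [Atom b]]]]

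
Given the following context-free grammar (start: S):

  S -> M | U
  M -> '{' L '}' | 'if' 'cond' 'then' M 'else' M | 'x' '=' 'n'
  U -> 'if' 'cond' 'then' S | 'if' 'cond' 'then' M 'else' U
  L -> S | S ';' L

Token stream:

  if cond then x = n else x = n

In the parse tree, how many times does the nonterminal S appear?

1

[S [M if cond then [M x = n] else [M x = n]]]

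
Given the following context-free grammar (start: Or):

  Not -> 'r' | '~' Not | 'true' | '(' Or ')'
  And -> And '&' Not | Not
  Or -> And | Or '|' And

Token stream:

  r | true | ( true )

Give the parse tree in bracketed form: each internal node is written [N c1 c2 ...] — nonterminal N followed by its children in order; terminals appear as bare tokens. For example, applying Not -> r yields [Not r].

[Or [Or [Or [And [Not r]]] | [And [Not true]]] | [And [Not ( [Or [And [Not true]]] )]]]

Or
Or | And
Or | And | And
And | And | And
Not | And | And
r | And | And
r | Not | And
r | true | And
r | true | Not
r | true | ( Or )
r | true | ( And )
r | true | ( Not )
r | true | ( true )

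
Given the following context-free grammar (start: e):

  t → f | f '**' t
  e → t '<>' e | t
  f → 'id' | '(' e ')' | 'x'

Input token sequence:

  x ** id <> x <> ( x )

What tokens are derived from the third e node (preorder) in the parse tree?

[e [t [f x] ** [t [f id]]] <> [e [t [f x]] <> [e [t [f ( [e [t [f x]]] )]]]]]

( x )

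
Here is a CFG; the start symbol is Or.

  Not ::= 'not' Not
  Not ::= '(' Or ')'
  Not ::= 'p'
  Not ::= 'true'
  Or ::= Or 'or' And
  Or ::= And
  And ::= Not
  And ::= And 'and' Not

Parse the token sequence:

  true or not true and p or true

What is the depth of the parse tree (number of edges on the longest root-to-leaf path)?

6

[Or [Or [Or [And [Not true]]] or [And [And [Not not [Not true]]] and [Not p]]] or [And [Not true]]]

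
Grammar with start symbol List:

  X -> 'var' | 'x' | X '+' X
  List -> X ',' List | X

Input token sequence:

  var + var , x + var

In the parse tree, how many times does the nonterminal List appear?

2

[List [X [X var] + [X var]] , [List [X [X x] + [X var]]]]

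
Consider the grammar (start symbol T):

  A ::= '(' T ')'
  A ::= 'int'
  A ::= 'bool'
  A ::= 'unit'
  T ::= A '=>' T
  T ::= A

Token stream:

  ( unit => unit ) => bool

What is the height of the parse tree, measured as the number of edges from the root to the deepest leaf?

5

[T [A ( [T [A unit] => [T [A unit]]] )] => [T [A bool]]]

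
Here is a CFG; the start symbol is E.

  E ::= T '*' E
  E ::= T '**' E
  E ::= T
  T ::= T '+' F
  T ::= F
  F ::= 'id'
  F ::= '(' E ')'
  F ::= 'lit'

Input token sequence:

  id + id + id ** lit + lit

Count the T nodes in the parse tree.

[E [T [T [T [F id]] + [F id]] + [F id]] ** [E [T [T [F lit]] + [F lit]]]]

5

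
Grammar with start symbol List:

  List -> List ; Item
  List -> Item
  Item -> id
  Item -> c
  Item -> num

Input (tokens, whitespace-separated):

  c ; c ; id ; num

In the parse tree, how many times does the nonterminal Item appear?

4

[List [List [List [List [Item c]] ; [Item c]] ; [Item id]] ; [Item num]]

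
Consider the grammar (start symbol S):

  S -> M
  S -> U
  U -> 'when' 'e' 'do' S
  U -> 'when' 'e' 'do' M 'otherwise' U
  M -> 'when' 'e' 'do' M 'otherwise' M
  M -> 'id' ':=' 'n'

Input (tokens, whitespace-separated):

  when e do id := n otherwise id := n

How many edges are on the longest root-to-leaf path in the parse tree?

3

[S [M when e do [M id := n] otherwise [M id := n]]]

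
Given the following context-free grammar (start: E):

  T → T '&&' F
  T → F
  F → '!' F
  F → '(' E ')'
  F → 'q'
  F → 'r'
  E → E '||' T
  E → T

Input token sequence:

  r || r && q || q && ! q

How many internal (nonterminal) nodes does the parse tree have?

14

[E [E [E [T [F r]]] || [T [T [F r]] && [F q]]] || [T [T [F q]] && [F ! [F q]]]]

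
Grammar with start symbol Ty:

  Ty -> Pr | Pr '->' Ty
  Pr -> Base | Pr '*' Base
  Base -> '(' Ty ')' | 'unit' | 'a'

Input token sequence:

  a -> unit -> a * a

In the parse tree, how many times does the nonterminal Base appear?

4

[Ty [Pr [Base a]] -> [Ty [Pr [Base unit]] -> [Ty [Pr [Pr [Base a]] * [Base a]]]]]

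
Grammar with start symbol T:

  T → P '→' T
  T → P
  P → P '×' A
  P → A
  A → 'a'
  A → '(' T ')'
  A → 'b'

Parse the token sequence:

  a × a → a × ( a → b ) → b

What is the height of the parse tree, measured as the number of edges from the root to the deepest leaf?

[T [P [P [A a]] × [A a]] → [T [P [P [A a]] × [A ( [T [P [A a]] → [T [P [A b]]]] )]] → [T [P [A b]]]]]

8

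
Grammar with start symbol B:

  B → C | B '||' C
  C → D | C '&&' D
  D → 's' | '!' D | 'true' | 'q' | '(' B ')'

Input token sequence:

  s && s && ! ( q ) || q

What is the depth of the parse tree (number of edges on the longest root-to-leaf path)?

[B [B [C [C [C [D s]] && [D s]] && [D ! [D ( [B [C [D q]]] )]]]] || [C [D q]]]

8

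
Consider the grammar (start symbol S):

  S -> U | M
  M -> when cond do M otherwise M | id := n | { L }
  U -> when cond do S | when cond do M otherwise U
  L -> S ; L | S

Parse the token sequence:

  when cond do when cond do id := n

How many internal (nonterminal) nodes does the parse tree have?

[S [U when cond do [S [U when cond do [S [M id := n]]]]]]

6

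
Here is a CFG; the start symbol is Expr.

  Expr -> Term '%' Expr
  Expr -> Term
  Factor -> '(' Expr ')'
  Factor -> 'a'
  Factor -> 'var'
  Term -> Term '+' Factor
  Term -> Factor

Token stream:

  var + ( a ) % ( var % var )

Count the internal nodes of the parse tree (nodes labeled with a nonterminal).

17

[Expr [Term [Term [Factor var]] + [Factor ( [Expr [Term [Factor a]]] )]] % [Expr [Term [Factor ( [Expr [Term [Factor var]] % [Expr [Term [Factor var]]]] )]]]]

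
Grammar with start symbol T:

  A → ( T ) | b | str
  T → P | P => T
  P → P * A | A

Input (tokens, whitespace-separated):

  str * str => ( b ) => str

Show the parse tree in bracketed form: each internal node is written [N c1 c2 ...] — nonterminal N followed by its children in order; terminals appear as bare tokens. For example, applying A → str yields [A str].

T
P => T
P * A => T
A * A => T
str * A => T
str * str => T
str * str => P => T
str * str => A => T
str * str => ( T ) => T
str * str => ( P ) => T
str * str => ( A ) => T
str * str => ( b ) => T
str * str => ( b ) => P
str * str => ( b ) => A
str * str => ( b ) => str

[T [P [P [A str]] * [A str]] => [T [P [A ( [T [P [A b]]] )]] => [T [P [A str]]]]]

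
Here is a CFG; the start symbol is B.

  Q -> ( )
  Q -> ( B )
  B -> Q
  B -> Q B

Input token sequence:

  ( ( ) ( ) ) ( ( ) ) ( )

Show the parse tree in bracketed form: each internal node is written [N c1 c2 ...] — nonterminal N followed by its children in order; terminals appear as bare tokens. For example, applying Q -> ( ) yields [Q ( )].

B
Q B
( B ) B
( Q B ) B
( ( ) B ) B
( ( ) Q ) B
( ( ) ( ) ) B
( ( ) ( ) ) Q B
( ( ) ( ) ) ( B ) B
( ( ) ( ) ) ( Q ) B
( ( ) ( ) ) ( ( ) ) B
( ( ) ( ) ) ( ( ) ) Q
( ( ) ( ) ) ( ( ) ) ( )

[B [Q ( [B [Q ( )] [B [Q ( )]]] )] [B [Q ( [B [Q ( )]] )] [B [Q ( )]]]]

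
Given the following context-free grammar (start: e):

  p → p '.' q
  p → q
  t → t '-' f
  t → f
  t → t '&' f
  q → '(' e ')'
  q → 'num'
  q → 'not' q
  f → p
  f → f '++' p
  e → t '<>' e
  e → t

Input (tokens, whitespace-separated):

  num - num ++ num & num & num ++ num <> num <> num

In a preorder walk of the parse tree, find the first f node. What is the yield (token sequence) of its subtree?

num

[e [t [t [t [t [f [p [q num]]]] - [f [f [p [q num]]] ++ [p [q num]]]] & [f [p [q num]]]] & [f [f [p [q num]]] ++ [p [q num]]]] <> [e [t [f [p [q num]]]] <> [e [t [f [p [q num]]]]]]]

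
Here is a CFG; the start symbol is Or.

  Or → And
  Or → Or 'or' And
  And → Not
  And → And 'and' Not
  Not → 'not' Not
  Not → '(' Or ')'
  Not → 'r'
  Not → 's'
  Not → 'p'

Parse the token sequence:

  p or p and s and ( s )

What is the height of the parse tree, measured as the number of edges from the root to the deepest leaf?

[Or [Or [And [Not p]]] or [And [And [And [Not p]] and [Not s]] and [Not ( [Or [And [Not s]]] )]]]

6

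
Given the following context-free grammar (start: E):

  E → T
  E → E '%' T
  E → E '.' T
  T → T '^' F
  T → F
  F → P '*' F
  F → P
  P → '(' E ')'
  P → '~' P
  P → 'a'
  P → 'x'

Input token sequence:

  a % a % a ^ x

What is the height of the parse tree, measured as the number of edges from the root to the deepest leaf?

[E [E [E [T [F [P a]]]] % [T [F [P a]]]] % [T [T [F [P a]]] ^ [F [P x]]]]

6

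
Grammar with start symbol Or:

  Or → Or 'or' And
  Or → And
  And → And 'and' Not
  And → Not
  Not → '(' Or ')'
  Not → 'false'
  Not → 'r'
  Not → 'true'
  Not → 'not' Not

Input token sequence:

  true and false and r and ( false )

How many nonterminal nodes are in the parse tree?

12

[Or [And [And [And [And [Not true]] and [Not false]] and [Not r]] and [Not ( [Or [And [Not false]]] )]]]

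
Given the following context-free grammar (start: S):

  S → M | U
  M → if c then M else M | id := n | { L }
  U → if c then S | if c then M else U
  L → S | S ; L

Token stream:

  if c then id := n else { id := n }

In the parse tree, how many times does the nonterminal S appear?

2

[S [M if c then [M id := n] else [M { [L [S [M id := n]]] }]]]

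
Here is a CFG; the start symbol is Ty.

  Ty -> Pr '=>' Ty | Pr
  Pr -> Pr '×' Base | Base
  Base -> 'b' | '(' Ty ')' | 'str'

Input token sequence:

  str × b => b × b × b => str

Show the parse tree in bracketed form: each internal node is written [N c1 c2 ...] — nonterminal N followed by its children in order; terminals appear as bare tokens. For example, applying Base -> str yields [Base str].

[Ty [Pr [Pr [Base str]] × [Base b]] => [Ty [Pr [Pr [Pr [Base b]] × [Base b]] × [Base b]] => [Ty [Pr [Base str]]]]]

Ty
Pr => Ty
Pr × Base => Ty
Base × Base => Ty
str × Base => Ty
str × b => Ty
str × b => Pr => Ty
str × b => Pr × Base => Ty
str × b => Pr × Base × Base => Ty
str × b => Base × Base × Base => Ty
str × b => b × Base × Base => Ty
str × b => b × b × Base => Ty
str × b => b × b × b => Ty
str × b => b × b × b => Pr
str × b => b × b × b => Base
str × b => b × b × b => str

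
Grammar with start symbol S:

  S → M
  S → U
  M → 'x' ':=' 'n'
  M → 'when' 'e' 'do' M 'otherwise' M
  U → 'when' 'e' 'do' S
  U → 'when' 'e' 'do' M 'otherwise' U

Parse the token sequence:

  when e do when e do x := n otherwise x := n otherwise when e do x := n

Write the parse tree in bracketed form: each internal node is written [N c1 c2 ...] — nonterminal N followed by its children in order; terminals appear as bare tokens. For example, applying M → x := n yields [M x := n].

S
U
when e do M otherwise U
when e do when e do M otherwise M otherwise U
when e do when e do x := n otherwise M otherwise U
when e do when e do x := n otherwise x := n otherwise U
when e do when e do x := n otherwise x := n otherwise when e do S
when e do when e do x := n otherwise x := n otherwise when e do M
when e do when e do x := n otherwise x := n otherwise when e do x := n

[S [U when e do [M when e do [M x := n] otherwise [M x := n]] otherwise [U when e do [S [M x := n]]]]]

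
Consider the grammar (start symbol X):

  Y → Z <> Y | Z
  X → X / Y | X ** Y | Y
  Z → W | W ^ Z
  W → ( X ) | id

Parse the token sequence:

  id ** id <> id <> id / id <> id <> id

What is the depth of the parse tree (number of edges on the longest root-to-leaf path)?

[X [X [X [Y [Z [W id]]]] ** [Y [Z [W id]] <> [Y [Z [W id]] <> [Y [Z [W id]]]]]] / [Y [Z [W id]] <> [Y [Z [W id]] <> [Y [Z [W id]]]]]]

7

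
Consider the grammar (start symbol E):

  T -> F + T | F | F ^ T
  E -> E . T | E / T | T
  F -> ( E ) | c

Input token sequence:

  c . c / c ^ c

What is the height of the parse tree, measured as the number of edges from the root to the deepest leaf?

5

[E [E [E [T [F c]]] . [T [F c]]] / [T [F c] ^ [T [F c]]]]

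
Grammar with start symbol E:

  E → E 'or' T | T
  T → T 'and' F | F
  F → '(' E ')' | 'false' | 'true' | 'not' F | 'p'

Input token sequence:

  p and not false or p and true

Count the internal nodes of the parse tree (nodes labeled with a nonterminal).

[E [E [T [T [F p]] and [F not [F false]]]] or [T [T [F p]] and [F true]]]

11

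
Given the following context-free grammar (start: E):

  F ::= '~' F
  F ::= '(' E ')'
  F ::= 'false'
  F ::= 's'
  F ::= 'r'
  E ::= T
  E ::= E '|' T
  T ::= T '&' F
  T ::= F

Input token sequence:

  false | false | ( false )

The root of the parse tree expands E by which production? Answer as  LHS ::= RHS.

[E [E [E [T [F false]]] | [T [F false]]] | [T [F ( [E [T [F false]]] )]]]

E ::= E '|' T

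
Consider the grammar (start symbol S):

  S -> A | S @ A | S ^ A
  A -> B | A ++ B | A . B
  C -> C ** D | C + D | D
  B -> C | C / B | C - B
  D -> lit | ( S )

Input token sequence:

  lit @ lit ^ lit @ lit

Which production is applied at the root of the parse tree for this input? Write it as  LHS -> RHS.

S -> S @ A

[S [S [S [S [A [B [C [D lit]]]]] @ [A [B [C [D lit]]]]] ^ [A [B [C [D lit]]]]] @ [A [B [C [D lit]]]]]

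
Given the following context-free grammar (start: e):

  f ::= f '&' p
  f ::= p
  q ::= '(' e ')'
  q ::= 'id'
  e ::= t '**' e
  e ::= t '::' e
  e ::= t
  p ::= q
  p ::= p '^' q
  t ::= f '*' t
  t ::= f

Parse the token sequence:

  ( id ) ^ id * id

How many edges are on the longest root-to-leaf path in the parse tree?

11

[e [t [f [p [p [q ( [e [t [f [p [q id]]]]] )]] ^ [q id]]] * [t [f [p [q id]]]]]]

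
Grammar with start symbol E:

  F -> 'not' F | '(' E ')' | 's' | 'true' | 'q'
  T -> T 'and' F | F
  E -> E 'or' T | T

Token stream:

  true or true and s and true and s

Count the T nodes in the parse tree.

[E [E [T [F true]]] or [T [T [T [T [F true]] and [F s]] and [F true]] and [F s]]]

5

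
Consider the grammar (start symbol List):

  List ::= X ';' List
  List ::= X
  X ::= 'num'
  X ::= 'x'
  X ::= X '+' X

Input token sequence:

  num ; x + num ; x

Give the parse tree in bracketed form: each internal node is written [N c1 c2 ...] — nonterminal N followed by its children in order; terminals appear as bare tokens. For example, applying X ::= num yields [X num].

List
X ; List
num ; List
num ; X ; List
num ; X + X ; List
num ; x + X ; List
num ; x + num ; List
num ; x + num ; X
num ; x + num ; x

[List [X num] ; [List [X [X x] + [X num]] ; [List [X x]]]]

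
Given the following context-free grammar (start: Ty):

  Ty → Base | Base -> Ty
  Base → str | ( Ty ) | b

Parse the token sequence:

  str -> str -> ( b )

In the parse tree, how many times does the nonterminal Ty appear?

4

[Ty [Base str] -> [Ty [Base str] -> [Ty [Base ( [Ty [Base b]] )]]]]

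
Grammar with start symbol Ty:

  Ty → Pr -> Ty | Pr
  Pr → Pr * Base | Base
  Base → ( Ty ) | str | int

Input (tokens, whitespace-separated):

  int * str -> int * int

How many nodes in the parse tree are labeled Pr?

4

[Ty [Pr [Pr [Base int]] * [Base str]] -> [Ty [Pr [Pr [Base int]] * [Base int]]]]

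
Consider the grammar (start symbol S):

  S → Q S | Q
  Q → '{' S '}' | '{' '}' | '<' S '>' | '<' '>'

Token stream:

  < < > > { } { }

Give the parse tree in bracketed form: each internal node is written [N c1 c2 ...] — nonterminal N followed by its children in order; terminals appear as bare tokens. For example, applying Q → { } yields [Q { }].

[S [Q < [S [Q < >]] >] [S [Q { }] [S [Q { }]]]]

S
Q S
< S > S
< Q > S
< < > > S
< < > > Q S
< < > > { } S
< < > > { } Q
< < > > { } { }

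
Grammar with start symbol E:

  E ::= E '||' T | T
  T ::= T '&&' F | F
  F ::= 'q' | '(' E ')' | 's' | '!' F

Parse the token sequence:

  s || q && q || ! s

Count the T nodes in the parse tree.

4

[E [E [E [T [F s]]] || [T [T [F q]] && [F q]]] || [T [F ! [F s]]]]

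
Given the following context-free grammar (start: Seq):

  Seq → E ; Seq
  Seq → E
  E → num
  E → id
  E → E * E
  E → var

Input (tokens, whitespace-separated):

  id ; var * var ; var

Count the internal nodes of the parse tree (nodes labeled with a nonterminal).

8

[Seq [E id] ; [Seq [E [E var] * [E var]] ; [Seq [E var]]]]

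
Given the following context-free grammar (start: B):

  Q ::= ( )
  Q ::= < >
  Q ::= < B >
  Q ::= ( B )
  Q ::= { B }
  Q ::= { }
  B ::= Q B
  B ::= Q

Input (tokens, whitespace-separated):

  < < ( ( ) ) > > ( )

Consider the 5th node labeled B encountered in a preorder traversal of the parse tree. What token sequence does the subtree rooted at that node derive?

( )

[B [Q < [B [Q < [B [Q ( [B [Q ( )]] )]] >]] >] [B [Q ( )]]]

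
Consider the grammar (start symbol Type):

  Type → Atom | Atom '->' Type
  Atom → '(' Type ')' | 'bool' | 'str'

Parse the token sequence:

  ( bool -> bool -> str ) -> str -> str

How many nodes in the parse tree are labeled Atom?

[Type [Atom ( [Type [Atom bool] -> [Type [Atom bool] -> [Type [Atom str]]]] )] -> [Type [Atom str] -> [Type [Atom str]]]]

6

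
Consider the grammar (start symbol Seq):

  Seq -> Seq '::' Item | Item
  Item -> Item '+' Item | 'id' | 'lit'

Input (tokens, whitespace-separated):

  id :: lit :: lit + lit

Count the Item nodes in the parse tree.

5

[Seq [Seq [Seq [Item id]] :: [Item lit]] :: [Item [Item lit] + [Item lit]]]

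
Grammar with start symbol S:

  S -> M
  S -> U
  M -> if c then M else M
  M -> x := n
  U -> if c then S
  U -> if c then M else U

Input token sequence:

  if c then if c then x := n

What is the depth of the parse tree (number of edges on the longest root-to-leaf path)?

[S [U if c then [S [U if c then [S [M x := n]]]]]]

6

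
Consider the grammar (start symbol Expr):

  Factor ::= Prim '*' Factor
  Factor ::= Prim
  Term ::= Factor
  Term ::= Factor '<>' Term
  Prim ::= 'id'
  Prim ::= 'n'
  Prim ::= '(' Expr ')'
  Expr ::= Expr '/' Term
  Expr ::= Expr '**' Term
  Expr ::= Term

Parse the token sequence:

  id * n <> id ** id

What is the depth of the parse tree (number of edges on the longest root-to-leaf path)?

6

[Expr [Expr [Term [Factor [Prim id] * [Factor [Prim n]]] <> [Term [Factor [Prim id]]]]] ** [Term [Factor [Prim id]]]]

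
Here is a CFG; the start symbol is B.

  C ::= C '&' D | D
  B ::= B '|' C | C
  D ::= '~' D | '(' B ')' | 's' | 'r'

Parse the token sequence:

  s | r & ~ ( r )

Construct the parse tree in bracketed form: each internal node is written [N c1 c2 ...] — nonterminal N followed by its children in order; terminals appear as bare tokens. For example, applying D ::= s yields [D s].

B
B | C
C | C
D | C
s | C
s | C & D
s | D & D
s | r & D
s | r & ~ D
s | r & ~ ( B )
s | r & ~ ( C )
s | r & ~ ( D )
s | r & ~ ( r )

[B [B [C [D s]]] | [C [C [D r]] & [D ~ [D ( [B [C [D r]]] )]]]]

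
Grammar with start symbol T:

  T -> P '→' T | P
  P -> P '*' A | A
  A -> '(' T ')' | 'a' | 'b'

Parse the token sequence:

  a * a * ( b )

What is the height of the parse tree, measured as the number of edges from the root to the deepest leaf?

6

[T [P [P [P [A a]] * [A a]] * [A ( [T [P [A b]]] )]]]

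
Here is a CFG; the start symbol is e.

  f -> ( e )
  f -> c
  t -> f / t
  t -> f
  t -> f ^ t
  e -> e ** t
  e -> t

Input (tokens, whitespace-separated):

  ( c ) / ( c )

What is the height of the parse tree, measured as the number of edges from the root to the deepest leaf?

7

[e [t [f ( [e [t [f c]]] )] / [t [f ( [e [t [f c]]] )]]]]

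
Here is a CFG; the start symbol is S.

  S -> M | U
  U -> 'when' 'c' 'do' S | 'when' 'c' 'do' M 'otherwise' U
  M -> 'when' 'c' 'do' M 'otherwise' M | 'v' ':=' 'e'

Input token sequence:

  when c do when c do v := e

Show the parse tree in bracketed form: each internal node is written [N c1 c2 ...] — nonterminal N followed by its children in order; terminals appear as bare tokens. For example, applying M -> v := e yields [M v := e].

[S [U when c do [S [U when c do [S [M v := e]]]]]]

S
U
when c do S
when c do U
when c do when c do S
when c do when c do M
when c do when c do v := e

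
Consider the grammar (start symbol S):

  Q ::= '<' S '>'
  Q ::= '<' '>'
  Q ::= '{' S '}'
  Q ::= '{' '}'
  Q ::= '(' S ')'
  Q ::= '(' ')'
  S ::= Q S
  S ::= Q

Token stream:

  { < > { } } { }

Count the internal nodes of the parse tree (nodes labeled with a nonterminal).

[S [Q { [S [Q < >] [S [Q { }]]] }] [S [Q { }]]]

8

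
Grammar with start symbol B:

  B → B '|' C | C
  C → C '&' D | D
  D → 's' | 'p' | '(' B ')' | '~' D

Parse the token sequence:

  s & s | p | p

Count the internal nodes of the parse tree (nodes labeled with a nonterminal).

11

[B [B [B [C [C [D s]] & [D s]]] | [C [D p]]] | [C [D p]]]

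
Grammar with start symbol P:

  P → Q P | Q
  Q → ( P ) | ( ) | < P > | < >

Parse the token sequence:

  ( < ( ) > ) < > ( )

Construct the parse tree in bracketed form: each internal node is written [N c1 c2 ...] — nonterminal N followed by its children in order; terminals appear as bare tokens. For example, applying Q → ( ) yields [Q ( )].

P
Q P
( P ) P
( Q ) P
( < P > ) P
( < Q > ) P
( < ( ) > ) P
( < ( ) > ) Q P
( < ( ) > ) < > P
( < ( ) > ) < > Q
( < ( ) > ) < > ( )

[P [Q ( [P [Q < [P [Q ( )]] >]] )] [P [Q < >] [P [Q ( )]]]]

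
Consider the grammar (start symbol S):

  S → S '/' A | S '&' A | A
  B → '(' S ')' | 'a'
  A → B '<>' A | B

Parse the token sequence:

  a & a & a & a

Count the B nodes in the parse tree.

4

[S [S [S [S [A [B a]]] & [A [B a]]] & [A [B a]]] & [A [B a]]]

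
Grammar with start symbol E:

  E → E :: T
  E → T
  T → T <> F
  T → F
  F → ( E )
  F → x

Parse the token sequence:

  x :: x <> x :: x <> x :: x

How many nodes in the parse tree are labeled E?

4

[E [E [E [E [T [F x]]] :: [T [T [F x]] <> [F x]]] :: [T [T [F x]] <> [F x]]] :: [T [F x]]]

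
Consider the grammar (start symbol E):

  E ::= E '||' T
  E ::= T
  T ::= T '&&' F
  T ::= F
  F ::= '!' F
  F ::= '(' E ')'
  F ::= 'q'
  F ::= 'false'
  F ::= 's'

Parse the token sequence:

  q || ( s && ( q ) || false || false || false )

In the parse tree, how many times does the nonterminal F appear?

8

[E [E [T [F q]]] || [T [F ( [E [E [E [E [T [T [F s]] && [F ( [E [T [F q]]] )]]] || [T [F false]]] || [T [F false]]] || [T [F false]]] )]]]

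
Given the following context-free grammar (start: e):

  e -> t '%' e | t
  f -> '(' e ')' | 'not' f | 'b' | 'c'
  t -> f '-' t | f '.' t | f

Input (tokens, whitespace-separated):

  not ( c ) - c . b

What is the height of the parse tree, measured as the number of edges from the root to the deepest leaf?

[e [t [f not [f ( [e [t [f c]]] )]] - [t [f c] . [t [f b]]]]]

7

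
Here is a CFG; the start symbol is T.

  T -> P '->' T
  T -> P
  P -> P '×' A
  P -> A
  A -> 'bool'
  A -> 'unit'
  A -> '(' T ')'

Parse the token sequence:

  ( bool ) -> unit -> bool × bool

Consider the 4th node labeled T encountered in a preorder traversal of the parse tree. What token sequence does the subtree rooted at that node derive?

[T [P [A ( [T [P [A bool]]] )]] -> [T [P [A unit]] -> [T [P [P [A bool]] × [A bool]]]]]

bool × bool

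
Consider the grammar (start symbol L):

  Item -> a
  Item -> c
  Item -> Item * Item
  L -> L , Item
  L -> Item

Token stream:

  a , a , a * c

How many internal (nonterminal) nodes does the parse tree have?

[L [L [L [Item a]] , [Item a]] , [Item [Item a] * [Item c]]]

8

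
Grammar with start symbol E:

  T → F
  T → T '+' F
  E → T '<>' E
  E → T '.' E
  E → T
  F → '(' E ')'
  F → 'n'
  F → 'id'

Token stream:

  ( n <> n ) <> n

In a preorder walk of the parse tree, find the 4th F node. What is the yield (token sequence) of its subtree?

n

[E [T [F ( [E [T [F n]] <> [E [T [F n]]]] )]] <> [E [T [F n]]]]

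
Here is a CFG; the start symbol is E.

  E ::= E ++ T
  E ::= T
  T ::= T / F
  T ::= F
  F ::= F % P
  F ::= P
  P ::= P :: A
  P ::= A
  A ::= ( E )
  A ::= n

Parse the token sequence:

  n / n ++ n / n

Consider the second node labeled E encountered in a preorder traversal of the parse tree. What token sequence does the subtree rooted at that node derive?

[E [E [T [T [F [P [A n]]]] / [F [P [A n]]]]] ++ [T [T [F [P [A n]]]] / [F [P [A n]]]]]

n / n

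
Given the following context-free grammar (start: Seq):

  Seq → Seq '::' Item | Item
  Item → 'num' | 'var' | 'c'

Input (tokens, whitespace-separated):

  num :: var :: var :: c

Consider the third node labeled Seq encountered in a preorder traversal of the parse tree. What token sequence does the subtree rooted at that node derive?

num :: var

[Seq [Seq [Seq [Seq [Item num]] :: [Item var]] :: [Item var]] :: [Item c]]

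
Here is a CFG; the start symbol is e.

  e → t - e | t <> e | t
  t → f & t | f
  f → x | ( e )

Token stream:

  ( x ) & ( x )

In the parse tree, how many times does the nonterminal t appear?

4

[e [t [f ( [e [t [f x]]] )] & [t [f ( [e [t [f x]]] )]]]]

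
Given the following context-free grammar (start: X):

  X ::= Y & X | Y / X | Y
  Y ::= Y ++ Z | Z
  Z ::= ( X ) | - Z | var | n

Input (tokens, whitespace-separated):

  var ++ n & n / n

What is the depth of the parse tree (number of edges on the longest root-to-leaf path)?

5

[X [Y [Y [Z var]] ++ [Z n]] & [X [Y [Z n]] / [X [Y [Z n]]]]]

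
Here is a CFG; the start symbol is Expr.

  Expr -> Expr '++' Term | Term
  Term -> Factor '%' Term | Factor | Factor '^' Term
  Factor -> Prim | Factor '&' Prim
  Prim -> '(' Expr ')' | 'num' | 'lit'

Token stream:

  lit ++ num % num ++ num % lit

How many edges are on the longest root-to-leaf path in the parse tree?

[Expr [Expr [Expr [Term [Factor [Prim lit]]]] ++ [Term [Factor [Prim num]] % [Term [Factor [Prim num]]]]] ++ [Term [Factor [Prim num]] % [Term [Factor [Prim lit]]]]]

6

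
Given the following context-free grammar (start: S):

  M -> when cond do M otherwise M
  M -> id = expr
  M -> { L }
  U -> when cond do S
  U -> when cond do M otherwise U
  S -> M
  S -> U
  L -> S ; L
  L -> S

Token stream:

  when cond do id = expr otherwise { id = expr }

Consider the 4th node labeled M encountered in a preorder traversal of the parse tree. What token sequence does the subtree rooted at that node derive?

[S [M when cond do [M id = expr] otherwise [M { [L [S [M id = expr]]] }]]]

id = expr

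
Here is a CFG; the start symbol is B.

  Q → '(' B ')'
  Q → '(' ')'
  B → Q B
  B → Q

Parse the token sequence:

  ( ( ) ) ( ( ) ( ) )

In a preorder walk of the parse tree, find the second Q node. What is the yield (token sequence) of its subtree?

[B [Q ( [B [Q ( )]] )] [B [Q ( [B [Q ( )] [B [Q ( )]]] )]]]

( )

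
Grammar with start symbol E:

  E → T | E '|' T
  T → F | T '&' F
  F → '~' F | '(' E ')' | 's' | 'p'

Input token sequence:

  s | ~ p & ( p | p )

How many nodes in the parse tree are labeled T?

[E [E [T [F s]]] | [T [T [F ~ [F p]]] & [F ( [E [E [T [F p]]] | [T [F p]]] )]]]

5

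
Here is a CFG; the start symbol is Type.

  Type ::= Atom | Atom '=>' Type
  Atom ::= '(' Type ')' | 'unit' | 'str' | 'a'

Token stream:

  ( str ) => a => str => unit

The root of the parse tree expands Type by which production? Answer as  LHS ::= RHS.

[Type [Atom ( [Type [Atom str]] )] => [Type [Atom a] => [Type [Atom str] => [Type [Atom unit]]]]]

Type ::= Atom '=>' Type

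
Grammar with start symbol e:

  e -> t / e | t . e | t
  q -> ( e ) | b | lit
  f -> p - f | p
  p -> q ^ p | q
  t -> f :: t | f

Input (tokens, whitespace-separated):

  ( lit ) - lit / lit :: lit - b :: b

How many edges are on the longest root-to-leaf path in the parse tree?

10

[e [t [f [p [q ( [e [t [f [p [q lit]]]]] )]] - [f [p [q lit]]]]] / [e [t [f [p [q lit]]] :: [t [f [p [q lit]] - [f [p [q b]]]] :: [t [f [p [q b]]]]]]]]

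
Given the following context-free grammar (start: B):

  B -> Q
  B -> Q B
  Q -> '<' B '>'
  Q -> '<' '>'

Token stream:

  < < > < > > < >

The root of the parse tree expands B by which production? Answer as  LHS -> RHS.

B -> Q B

[B [Q < [B [Q < >] [B [Q < >]]] >] [B [Q < >]]]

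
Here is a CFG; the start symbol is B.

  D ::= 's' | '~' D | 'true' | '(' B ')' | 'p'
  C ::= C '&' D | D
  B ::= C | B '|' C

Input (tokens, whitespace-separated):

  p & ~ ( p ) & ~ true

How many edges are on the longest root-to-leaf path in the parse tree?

8

[B [C [C [C [D p]] & [D ~ [D ( [B [C [D p]]] )]]] & [D ~ [D true]]]]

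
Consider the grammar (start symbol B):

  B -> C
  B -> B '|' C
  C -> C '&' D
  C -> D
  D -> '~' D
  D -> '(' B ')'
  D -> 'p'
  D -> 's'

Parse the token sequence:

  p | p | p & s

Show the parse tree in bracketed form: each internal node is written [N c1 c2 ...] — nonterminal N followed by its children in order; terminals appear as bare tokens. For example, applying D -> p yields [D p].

B
B | C
B | C | C
C | C | C
D | C | C
p | C | C
p | D | C
p | p | C
p | p | C & D
p | p | D & D
p | p | p & D
p | p | p & s

[B [B [B [C [D p]]] | [C [D p]]] | [C [C [D p]] & [D s]]]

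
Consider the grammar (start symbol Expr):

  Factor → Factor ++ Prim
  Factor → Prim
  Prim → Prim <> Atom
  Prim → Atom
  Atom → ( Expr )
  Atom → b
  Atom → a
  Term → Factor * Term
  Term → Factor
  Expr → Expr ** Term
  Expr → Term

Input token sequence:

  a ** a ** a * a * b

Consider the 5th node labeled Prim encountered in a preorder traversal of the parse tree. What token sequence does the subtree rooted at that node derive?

b

[Expr [Expr [Expr [Term [Factor [Prim [Atom a]]]]] ** [Term [Factor [Prim [Atom a]]]]] ** [Term [Factor [Prim [Atom a]]] * [Term [Factor [Prim [Atom a]]] * [Term [Factor [Prim [Atom b]]]]]]]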